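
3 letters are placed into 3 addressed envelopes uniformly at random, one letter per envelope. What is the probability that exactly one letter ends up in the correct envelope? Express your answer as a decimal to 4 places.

0.5000

Choose which one is fixed: C(3,1) = 3 ways.
The remaining 2 must have no fixed point: D(2) = 1.
P = 3·1/6 = 1/2 ≈ 0.5000.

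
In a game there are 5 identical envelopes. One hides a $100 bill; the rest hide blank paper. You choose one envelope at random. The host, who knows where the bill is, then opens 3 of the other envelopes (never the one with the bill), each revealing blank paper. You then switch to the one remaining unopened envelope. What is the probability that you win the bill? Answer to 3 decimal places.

0.800

Your original envelope holds the bill with probability 1/5, so the other 4 collectively hold it with probability 4/5.
The host can always find 3 empty envelopes to open, so the reveals don't change that 4/5; it is now spread over the 1 remaining unopened envelope.
P(win by switching) = (4/5) · (1/1) = 4/5 ≈ 0.800.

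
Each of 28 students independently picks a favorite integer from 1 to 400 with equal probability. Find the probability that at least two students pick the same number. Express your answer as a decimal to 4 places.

0.6199

It's easier to compute the probability that all 28 are distinct.
P(all distinct) = 400/400 · 399/400 · ··· · 373/400 ≈ 0.3801.
So the probability of at least one match is 1 − 0.3801 = 0.6199.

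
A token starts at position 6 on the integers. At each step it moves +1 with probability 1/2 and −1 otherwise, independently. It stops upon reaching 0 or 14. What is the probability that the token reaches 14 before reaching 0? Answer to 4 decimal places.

0.4286

With a fair step, P(i) = ½P(i−1) + ½P(i+1) with P(0)=0, P(14)=1 has the linear solution P(i) = i/14.
P(6) = 6/14 = 3/7 ≈ 0.4286.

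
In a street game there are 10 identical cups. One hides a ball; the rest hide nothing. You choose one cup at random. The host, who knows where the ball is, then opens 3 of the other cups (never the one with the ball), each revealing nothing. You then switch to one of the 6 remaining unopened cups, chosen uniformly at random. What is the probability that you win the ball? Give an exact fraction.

Your original cup holds the ball with probability 1/10, so the other 9 collectively hold it with probability 9/10.
The host can always find 3 empty cups to open, so the reveals don't change that 9/10; it is now spread over the 6 remaining unopened cups.
P(win by switching) = (9/10) · (1/6) = 3/20.

3/20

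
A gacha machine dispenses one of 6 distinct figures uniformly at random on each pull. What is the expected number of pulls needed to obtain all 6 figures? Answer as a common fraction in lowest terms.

147/10

After i distinct types are collected, each trial gives a new one with probability (6−i)/6, so the expected wait for the next new type is 6/(6−i).
E = 6/6 + 6/5 + 6/4 + 6/3 + 6/2 + 6/1 = 147/10.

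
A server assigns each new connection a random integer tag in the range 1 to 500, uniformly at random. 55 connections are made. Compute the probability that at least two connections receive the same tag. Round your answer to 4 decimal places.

It's easier to compute the probability that all 55 are distinct.
P(all distinct) = 500/500 · 499/500 · ··· · 446/500 ≈ 0.0458.
So the probability of at least one match is 1 − 0.0458 = 0.9542.

0.9542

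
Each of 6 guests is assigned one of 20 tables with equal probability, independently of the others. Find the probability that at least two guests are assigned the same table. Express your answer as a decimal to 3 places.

0.564

It's easier to compute the probability that all 6 are distinct.
P(all distinct) = 20/20 · 19/20 · ··· · 15/20 ≈ 0.436.
So the probability of at least one match is 1 − 0.436 = 0.564.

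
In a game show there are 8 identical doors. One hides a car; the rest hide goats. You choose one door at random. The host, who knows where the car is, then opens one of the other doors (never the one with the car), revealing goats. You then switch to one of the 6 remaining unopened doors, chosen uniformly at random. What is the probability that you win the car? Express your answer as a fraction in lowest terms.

Your original door holds the car with probability 1/8, so the other 7 collectively hold it with probability 7/8.
The host can always find an empty door to open, so this doesn't change that 7/8; it is now spread over the 6 remaining unopened doors.
P(win by switching) = (7/8) · (1/6) = 7/48.

7/48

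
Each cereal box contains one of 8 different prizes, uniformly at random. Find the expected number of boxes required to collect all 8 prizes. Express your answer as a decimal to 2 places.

21.74

After i distinct types are collected, each trial gives a new one with probability (8−i)/8, so the expected wait for the next new type is 8/(8−i).
E = 8/8 + 8/7 + 8/6 + 8/5 + 8/4 + 8/3 + 8/2 + 8/1 = 761/35 ≈ 21.74.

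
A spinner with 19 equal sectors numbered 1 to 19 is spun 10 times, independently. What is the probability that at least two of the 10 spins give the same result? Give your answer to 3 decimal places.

P(all 10 different) = 19/19 · 18/19 · ··· · 10/19 ≈ 0.055.
P(at least two equal) = 1 − 0.055 = 0.945.

0.945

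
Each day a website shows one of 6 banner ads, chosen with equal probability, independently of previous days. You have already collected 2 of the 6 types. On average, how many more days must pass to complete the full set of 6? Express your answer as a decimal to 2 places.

12.50

Starting from 2 distinct types, each trial gives a new one with probability (6−i)/6 when i types are held, so the wait for the next new type is 6/(6−i).
E = 6/4 + 6/3 + 6/2 + 6/1 = 25/2 ≈ 12.50.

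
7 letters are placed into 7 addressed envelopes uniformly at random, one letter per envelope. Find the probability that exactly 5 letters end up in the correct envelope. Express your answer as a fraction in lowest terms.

1/240

Choose which 5 of the 7 are fixed: C(7,5) = 21 ways.
The remaining 2 must have no fixed point: D(2) = 1.
P = 21·1/5040 = 1/240.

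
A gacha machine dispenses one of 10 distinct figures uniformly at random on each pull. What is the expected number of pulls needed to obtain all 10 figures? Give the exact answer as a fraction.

7381/252

After i distinct types are collected, each trial gives a new one with probability (10−i)/10, so the expected wait for the next new type is 10/(10−i).
E = 10/10 + 10/9 + 10/8 + 10/7 + 10/6 + 10/5 + 10/4 + 10/3 + 10/2 + 10/1 = 7381/252.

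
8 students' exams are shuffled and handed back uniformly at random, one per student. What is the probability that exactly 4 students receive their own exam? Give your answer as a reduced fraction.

1/64

Choose which 4 of the 8 are fixed: C(8,4) = 70 ways.
The remaining 4 must have no fixed point: D(4) = 9.
P = 70·9/40320 = 1/64.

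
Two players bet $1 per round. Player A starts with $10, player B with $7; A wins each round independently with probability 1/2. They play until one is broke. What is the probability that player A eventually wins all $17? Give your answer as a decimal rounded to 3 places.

With a fair step, P(i) = ½P(i−1) + ½P(i+1) with P(0)=0, P(17)=1 has the linear solution P(i) = i/17.
P(10) = 10/17 ≈ 0.588.

0.588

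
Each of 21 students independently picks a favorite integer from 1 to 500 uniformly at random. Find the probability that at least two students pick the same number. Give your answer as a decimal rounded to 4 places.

0.3468

It's easier to compute the probability that all 21 are distinct.
P(all distinct) = 500/500 · 499/500 · ··· · 480/500 ≈ 0.6532.
So the probability of at least one match is 1 − 0.6532 = 0.3468.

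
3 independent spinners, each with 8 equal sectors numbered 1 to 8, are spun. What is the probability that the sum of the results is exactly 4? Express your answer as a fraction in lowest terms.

There are 8^3 = 512 equally likely outcomes.
The number of ordered 3-tuples from {1,…,8} summing to 4 is 3.
P(sum = 4) = 3/512.

3/512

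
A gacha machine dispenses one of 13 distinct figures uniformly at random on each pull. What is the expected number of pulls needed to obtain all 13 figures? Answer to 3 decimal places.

41.342

After i distinct types are collected, each trial gives a new one with probability (13−i)/13, so the expected wait for the next new type is 13/(13−i).
E = 13/13 + 13/12 + 13/11 + 13/10 + 13/9 + 13/8 + 13/7 + 13/6 + 13/5 + 13/4 + 13/3 + 13/2 + 13/1 = 1145993/27720 ≈ 41.342.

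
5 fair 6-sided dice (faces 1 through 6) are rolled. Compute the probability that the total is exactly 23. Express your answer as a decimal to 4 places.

There are 6^5 = 7776 equally likely outcomes.
The number of ordered 5-tuples from {1,…,6} summing to 23 is 305.
P(sum = 23) = 305/7776 ≈ 0.0392.

0.0392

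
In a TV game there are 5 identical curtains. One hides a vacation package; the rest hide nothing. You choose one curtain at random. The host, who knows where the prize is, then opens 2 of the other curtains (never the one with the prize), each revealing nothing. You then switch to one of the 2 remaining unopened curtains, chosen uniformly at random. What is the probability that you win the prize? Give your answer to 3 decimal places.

0.400

Your original curtain holds the prize with probability 1/5, so the other 4 collectively hold it with probability 4/5.
The host can always find 2 empty curtains to open, so the reveals don't change that 4/5; it is now spread over the 2 remaining unopened curtains.
P(win by switching) = (4/5) · (1/2) = 2/5 ≈ 0.400.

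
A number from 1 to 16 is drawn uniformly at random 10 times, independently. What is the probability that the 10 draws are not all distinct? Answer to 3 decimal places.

P(all 10 different) = 16/16 · 15/16 · ··· · 7/16 ≈ 0.026.
P(at least two equal) = 1 − 0.026 = 0.974.

0.974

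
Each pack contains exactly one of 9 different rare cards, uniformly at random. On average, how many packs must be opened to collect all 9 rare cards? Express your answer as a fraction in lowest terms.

7129/280

After i distinct types are collected, each trial gives a new one with probability (9−i)/9, so the expected wait for the next new type is 9/(9−i).
E = 9/9 + 9/8 + 9/7 + 9/6 + 9/5 + 9/4 + 9/3 + 9/2 + 9/1 = 7129/280.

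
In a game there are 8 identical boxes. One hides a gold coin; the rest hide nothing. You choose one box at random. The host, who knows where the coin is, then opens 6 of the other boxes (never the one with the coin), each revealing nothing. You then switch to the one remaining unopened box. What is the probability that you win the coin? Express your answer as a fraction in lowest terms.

Your original box holds the coin with probability 1/8, so the other 7 collectively hold it with probability 7/8.
The host can always find 6 empty boxes to open, so the reveals don't change that 7/8; it is now spread over the 1 remaining unopened box.
P(win by switching) = (7/8) · (1/1) = 7/8.

7/8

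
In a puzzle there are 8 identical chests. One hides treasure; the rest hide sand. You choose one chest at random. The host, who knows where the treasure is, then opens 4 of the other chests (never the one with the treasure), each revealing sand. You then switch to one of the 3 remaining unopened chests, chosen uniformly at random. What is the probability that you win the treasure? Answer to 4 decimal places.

0.2917

Your original chest holds the treasure with probability 1/8, so the other 7 collectively hold it with probability 7/8.
The host can always find 4 empty chests to open, so the reveals don't change that 7/8; it is now spread over the 3 remaining unopened chests.
P(win by switching) = (7/8) · (1/3) = 7/24 ≈ 0.2917.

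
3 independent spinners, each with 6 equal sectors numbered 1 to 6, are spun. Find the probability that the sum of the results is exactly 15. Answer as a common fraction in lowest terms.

5/108

There are 6^3 = 216 equally likely outcomes.
The number of ordered 3-tuples from {1,…,6} summing to 15 is 10.
P(sum = 15) = 10/216 = 5/108.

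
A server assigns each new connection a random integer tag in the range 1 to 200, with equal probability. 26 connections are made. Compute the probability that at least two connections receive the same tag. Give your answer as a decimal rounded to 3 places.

It's easier to compute the probability that all 26 are distinct.
P(all distinct) = 200/200 · 199/200 · ··· · 175/200 ≈ 0.183.
So the probability of at least one match is 1 − 0.183 = 0.817.

0.817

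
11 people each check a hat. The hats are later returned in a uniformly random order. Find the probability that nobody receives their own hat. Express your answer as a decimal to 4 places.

This is the derangement probability: permutations of 11 with no fixed point.
D(11) = 11! · (1 − 1/1! + 1/2! − ··· + (−1)^11/11!) = 14684570.
P = 14684570/39916800 = 1468457/3991680 ≈ 0.3679.

0.3679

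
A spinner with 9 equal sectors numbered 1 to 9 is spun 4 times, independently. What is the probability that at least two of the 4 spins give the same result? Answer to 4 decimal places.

P(all 4 different) = 9/9 · 8/9 · ··· · 6/9 ≈ 0.4609.
P(at least two equal) = 1 − 0.4609 = 0.5391.

0.5391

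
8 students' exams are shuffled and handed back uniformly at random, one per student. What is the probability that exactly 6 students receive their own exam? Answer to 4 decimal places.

0.0007

Choose which 6 of the 8 are fixed: C(8,6) = 28 ways.
The remaining 2 must have no fixed point: D(2) = 1.
P = 28·1/40320 = 1/1440 ≈ 0.0007.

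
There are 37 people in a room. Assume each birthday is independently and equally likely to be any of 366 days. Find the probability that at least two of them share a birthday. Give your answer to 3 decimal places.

0.848

It's easier to compute the probability that all 37 are distinct.
P(all distinct) = 366/366 · 365/366 · ··· · 330/366 ≈ 0.152.
So the probability of at least one match is 1 − 0.152 = 0.848.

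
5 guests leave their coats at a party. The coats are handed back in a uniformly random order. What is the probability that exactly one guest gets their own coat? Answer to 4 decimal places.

Choose which one is fixed: C(5,1) = 5 ways.
The remaining 4 must have no fixed point: D(4) = 9.
P = 5·9/120 = 3/8 ≈ 0.3750.

0.3750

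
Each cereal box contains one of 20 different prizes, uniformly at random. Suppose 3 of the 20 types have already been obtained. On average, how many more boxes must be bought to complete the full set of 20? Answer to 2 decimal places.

Starting from 3 distinct types, each trial gives a new one with probability (20−i)/20 when i types are held, so the wait for the next new type is 20/(20−i).
E = 20/17 + 20/16 + 20/15 + 20/14 + 20/13 + 20/12 + 20/11 + 20/10 + 20/9 + 20/8 + 20/7 + 20/6 + 20/5 + 20/4 + 20/3 + 20/2 + 20/1 = 42142223/612612 ≈ 68.79.

68.79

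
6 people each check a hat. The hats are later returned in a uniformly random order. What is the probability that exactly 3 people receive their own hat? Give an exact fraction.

Choose which 3 of the 6 are fixed: C(6,3) = 20 ways.
The remaining 3 must have no fixed point: D(3) = 2.
P = 20·2/720 = 1/18.

1/18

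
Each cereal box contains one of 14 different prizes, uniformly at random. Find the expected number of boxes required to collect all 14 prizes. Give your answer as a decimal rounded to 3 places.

After i distinct types are collected, each trial gives a new one with probability (14−i)/14, so the expected wait for the next new type is 14/(14−i).
E = 14/14 + 14/13 + 14/12 + 14/11 + 14/10 + 14/9 + 14/8 + 14/7 + 14/6 + 14/5 + 14/4 + 14/3 + 14/2 + 14/1 = 1171733/25740 ≈ 45.522.

45.522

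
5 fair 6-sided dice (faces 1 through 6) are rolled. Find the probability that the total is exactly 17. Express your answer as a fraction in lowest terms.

There are 6^5 = 7776 equally likely outcomes.
The number of ordered 5-tuples from {1,…,6} summing to 17 is 780.
P(sum = 17) = 780/7776 = 65/648.

65/648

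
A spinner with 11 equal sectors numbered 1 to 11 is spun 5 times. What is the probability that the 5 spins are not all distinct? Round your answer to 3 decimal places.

0.656

P(all 5 different) = 11/11 · 10/11 · ··· · 7/11 ≈ 0.344.
P(at least two equal) = 1 − 0.344 = 0.656.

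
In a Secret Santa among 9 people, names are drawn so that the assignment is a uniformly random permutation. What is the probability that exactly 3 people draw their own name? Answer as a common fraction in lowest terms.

53/864

Choose which 3 of the 9 are fixed: C(9,3) = 84 ways.
The remaining 6 must have no fixed point: D(6) = 265.
P = 84·265/362880 = 53/864.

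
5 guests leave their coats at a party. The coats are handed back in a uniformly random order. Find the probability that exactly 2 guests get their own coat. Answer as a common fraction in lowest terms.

Choose which 2 of the 5 are fixed: C(5,2) = 10 ways.
The remaining 3 must have no fixed point: D(3) = 2.
P = 10·2/120 = 1/6.

1/6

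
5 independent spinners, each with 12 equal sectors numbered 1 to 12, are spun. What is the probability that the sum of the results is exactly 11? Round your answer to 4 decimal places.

0.0008

There are 12^5 = 248832 equally likely outcomes.
The number of ordered 5-tuples from {1,…,12} summing to 11 is 210.
P(sum = 11) = 210/248832 = 35/41472 ≈ 0.0008.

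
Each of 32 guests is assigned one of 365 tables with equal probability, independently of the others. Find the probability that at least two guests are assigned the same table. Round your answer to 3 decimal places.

It's easier to compute the probability that all 32 are distinct.
P(all distinct) = 365/365 · 364/365 · ··· · 334/365 ≈ 0.247.
So the probability of at least one match is 1 − 0.247 = 0.753.

0.753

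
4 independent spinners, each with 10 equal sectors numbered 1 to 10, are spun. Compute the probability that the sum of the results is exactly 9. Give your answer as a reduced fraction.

7/1250

There are 10^4 = 10000 equally likely outcomes.
The number of ordered 4-tuples from {1,…,10} summing to 9 is 56.
P(sum = 9) = 56/10000 = 7/1250.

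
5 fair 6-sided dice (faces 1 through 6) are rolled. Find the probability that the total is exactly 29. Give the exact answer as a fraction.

5/7776

There are 6^5 = 7776 equally likely outcomes.
The number of ordered 5-tuples from {1,…,6} summing to 29 is 5.
P(sum = 29) = 5/7776.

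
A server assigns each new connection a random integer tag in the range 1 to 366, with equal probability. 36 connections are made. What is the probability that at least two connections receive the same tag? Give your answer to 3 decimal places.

It's easier to compute the probability that all 36 are distinct.
P(all distinct) = 366/366 · 365/366 · ··· · 331/366 ≈ 0.169.
So the probability of at least one match is 1 − 0.169 = 0.831.

0.831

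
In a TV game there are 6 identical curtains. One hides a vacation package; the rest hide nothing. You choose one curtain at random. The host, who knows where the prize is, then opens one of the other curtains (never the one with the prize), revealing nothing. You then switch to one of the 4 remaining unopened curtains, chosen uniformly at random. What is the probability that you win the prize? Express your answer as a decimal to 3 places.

Your original curtain holds the prize with probability 1/6, so the other 5 collectively hold it with probability 5/6.
The host can always find an empty curtain to open, so this doesn't change that 5/6; it is now spread over the 4 remaining unopened curtains.
P(win by switching) = (5/6) · (1/4) = 5/24 ≈ 0.208.

0.208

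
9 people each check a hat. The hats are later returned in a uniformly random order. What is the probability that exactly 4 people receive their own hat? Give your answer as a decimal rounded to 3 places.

0.015

Choose which 4 of the 9 are fixed: C(9,4) = 126 ways.
The remaining 5 must have no fixed point: D(5) = 44.
P = 126·44/362880 = 11/720 ≈ 0.015.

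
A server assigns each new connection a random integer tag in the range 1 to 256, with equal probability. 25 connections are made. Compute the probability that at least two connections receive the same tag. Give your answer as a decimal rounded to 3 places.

0.702

It's easier to compute the probability that all 25 are distinct.
P(all distinct) = 256/256 · 255/256 · ··· · 232/256 ≈ 0.298.
So the probability of at least one match is 1 − 0.298 = 0.702.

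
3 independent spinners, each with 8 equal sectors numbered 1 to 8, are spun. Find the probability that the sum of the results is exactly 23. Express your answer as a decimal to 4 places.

There are 8^3 = 512 equally likely outcomes.
The number of ordered 3-tuples from {1,…,8} summing to 23 is 3.
P(sum = 23) = 3/512 ≈ 0.0059.

0.0059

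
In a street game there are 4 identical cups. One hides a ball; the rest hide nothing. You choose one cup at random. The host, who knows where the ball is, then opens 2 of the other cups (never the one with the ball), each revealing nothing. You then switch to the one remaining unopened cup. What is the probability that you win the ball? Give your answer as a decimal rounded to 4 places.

Your original cup holds the ball with probability 1/4, so the other 3 collectively hold it with probability 3/4.
The host can always find 2 empty cups to open, so the reveals don't change that 3/4; it is now spread over the 1 remaining unopened cup.
P(win by switching) = (3/4) · (1/1) = 3/4 ≈ 0.7500.

0.7500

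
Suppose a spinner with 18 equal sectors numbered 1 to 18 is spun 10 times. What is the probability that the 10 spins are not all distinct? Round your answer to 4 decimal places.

0.9555

P(all 10 different) = 18/18 · 17/18 · ··· · 9/18 ≈ 0.0445.
P(at least two equal) = 1 − 0.0445 = 0.9555.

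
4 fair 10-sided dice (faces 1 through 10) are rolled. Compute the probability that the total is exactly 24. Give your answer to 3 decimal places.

0.063

There are 10^4 = 10000 equally likely outcomes.
The number of ordered 4-tuples from {1,…,10} summing to 24 is 633.
P(sum = 24) = 633/10000 ≈ 0.063.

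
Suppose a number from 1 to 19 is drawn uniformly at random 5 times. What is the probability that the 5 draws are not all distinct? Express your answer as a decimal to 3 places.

0.436

P(all 5 different) = 19/19 · 18/19 · ··· · 15/19 ≈ 0.564.
P(at least two equal) = 1 − 0.564 = 0.436.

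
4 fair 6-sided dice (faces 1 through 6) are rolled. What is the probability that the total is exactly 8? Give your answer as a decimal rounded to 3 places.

0.027

There are 6^4 = 1296 equally likely outcomes.
The number of ordered 4-tuples from {1,…,6} summing to 8 is 35.
P(sum = 8) = 35/1296 ≈ 0.027.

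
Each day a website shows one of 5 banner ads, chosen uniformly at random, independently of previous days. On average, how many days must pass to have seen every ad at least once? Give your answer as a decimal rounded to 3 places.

After i distinct types are collected, each trial gives a new one with probability (5−i)/5, so the expected wait for the next new type is 5/(5−i).
E = 5/5 + 5/4 + 5/3 + 5/2 + 5/1 = 137/12 ≈ 11.417.

11.417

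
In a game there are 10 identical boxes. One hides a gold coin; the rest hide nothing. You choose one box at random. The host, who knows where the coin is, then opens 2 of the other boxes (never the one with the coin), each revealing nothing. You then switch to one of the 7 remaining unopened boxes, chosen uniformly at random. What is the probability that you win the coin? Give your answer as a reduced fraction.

9/70

Your original box holds the coin with probability 1/10, so the other 9 collectively hold it with probability 9/10.
The host can always find 2 empty boxes to open, so the reveals don't change that 9/10; it is now spread over the 7 remaining unopened boxes.
P(win by switching) = (9/10) · (1/7) = 9/70.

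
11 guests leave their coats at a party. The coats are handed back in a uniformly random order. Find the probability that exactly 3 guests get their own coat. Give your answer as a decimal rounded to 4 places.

0.0613

Choose which 3 of the 11 are fixed: C(11,3) = 165 ways.
The remaining 8 must have no fixed point: D(8) = 14833.
P = 165·14833/39916800 = 2119/34560 ≈ 0.0613.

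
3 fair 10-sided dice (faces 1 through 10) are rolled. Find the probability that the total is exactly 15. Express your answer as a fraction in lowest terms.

There are 10^3 = 1000 equally likely outcomes.
The number of ordered 3-tuples from {1,…,10} summing to 15 is 73.
P(sum = 15) = 73/1000.

73/1000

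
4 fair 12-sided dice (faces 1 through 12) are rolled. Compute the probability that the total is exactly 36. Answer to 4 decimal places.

0.0217

There are 12^4 = 20736 equally likely outcomes.
The number of ordered 4-tuples from {1,…,12} summing to 36 is 451.
P(sum = 36) = 451/20736 ≈ 0.0217.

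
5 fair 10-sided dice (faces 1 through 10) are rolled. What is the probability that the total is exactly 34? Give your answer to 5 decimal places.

There are 10^5 = 100000 equally likely outcomes.
The number of ordered 5-tuples from {1,…,10} summing to 34 is 3795.
P(sum = 34) = 3795/100000 = 759/20000 ≈ 0.03795.

0.03795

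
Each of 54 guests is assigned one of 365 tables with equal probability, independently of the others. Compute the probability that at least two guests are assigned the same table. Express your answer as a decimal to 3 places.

It's easier to compute the probability that all 54 are distinct.
P(all distinct) = 365/365 · 364/365 · ··· · 312/365 ≈ 0.016.
So the probability of at least one match is 1 − 0.016 = 0.984.

0.984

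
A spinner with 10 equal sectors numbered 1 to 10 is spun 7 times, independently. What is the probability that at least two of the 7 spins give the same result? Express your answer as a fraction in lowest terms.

2936/3125

P(all 7 different) = 10/10 · 9/10 · ··· · 4/10 = 189/3125.
P(at least two equal) = 1 − 189/3125 = 2936/3125.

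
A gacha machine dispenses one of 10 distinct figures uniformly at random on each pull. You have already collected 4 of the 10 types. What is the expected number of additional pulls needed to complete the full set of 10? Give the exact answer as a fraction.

49/2

Starting from 4 distinct types, each trial gives a new one with probability (10−i)/10 when i types are held, so the wait for the next new type is 10/(10−i).
E = 10/6 + 10/5 + 10/4 + 10/3 + 10/2 + 10/1 = 49/2.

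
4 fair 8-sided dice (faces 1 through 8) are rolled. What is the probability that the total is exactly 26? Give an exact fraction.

There are 8^4 = 4096 equally likely outcomes.
The number of ordered 4-tuples from {1,…,8} summing to 26 is 84.
P(sum = 26) = 84/4096 = 21/1024.

21/1024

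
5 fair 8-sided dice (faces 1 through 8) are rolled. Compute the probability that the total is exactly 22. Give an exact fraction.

There are 8^5 = 32768 equally likely outcomes.
The number of ordered 5-tuples from {1,…,8} summing to 22 is 2460.
P(sum = 22) = 2460/32768 = 615/8192.

615/8192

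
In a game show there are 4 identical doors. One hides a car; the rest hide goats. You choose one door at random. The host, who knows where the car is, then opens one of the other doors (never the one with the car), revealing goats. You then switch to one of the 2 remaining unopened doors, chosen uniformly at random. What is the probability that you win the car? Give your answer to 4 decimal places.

Your original door holds the car with probability 1/4, so the other 3 collectively hold it with probability 3/4.
The host can always find an empty door to open, so this doesn't change that 3/4; it is now spread over the 2 remaining unopened doors.
P(win by switching) = (3/4) · (1/2) = 3/8 ≈ 0.3750.

0.3750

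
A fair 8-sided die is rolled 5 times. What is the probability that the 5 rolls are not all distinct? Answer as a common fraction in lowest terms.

P(all 5 different) = 8/8 · 7/8 · ··· · 4/8 = 105/512.
P(at least two equal) = 1 − 105/512 = 407/512.

407/512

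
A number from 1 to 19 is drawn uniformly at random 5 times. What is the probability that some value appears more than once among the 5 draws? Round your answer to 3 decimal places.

0.436

P(all 5 different) = 19/19 · 18/19 · ··· · 15/19 ≈ 0.564.
P(at least two equal) = 1 − 0.564 = 0.436.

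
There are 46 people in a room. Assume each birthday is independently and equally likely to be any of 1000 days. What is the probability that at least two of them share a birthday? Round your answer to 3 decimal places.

0.650

It's easier to compute the probability that all 46 are distinct.
P(all distinct) = 1000/1000 · 999/1000 · ··· · 955/1000 ≈ 0.350.
So the probability of at least one match is 1 − 0.350 = 0.650.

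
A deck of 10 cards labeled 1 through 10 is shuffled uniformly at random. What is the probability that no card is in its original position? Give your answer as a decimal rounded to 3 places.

This is the derangement probability: permutations of 10 with no fixed point.
D(10) = 10! · (1 − 1/1! + 1/2! − ··· + (−1)^10/10!) = 1334961.
P = 1334961/3628800 = 16481/44800 ≈ 0.368.

0.368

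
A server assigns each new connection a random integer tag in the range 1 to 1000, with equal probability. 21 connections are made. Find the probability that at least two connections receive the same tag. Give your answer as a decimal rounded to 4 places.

It's easier to compute the probability that all 21 are distinct.
P(all distinct) = 1000/1000 · 999/1000 · ··· · 980/1000 ≈ 0.8094.
So the probability of at least one match is 1 − 0.8094 = 0.1906.

0.1906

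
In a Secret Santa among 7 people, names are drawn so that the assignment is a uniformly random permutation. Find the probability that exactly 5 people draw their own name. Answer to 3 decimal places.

Choose which 5 of the 7 are fixed: C(7,5) = 21 ways.
The remaining 2 must have no fixed point: D(2) = 1.
P = 21·1/5040 = 1/240 ≈ 0.004.

0.004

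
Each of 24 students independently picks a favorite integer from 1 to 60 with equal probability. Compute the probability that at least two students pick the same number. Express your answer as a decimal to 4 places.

It's easier to compute the probability that all 24 are distinct.
P(all distinct) = 60/60 · 59/60 · ··· · 37/60 ≈ 0.0047.
So the probability of at least one match is 1 − 0.0047 = 0.9953.

0.9953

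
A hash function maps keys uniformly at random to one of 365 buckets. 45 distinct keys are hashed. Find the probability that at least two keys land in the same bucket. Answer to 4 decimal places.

It's easier to compute the probability that all 45 are distinct.
P(all distinct) = 365/365 · 364/365 · ··· · 321/365 ≈ 0.0590.
So the probability of at least one match is 1 − 0.0590 = 0.9410.

0.9410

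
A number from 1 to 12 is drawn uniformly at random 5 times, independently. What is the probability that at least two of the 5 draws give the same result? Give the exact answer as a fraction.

89/144

P(all 5 different) = 12/12 · 11/12 · ··· · 8/12 = 55/144.
P(at least two equal) = 1 − 55/144 = 89/144.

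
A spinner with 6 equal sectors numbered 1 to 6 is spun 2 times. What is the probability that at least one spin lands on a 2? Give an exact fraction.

11/36

P(no spin lands on a 2) = (5/6)^2 = 25/36.
P(at least one) = 1 − 25/36 = 11/36.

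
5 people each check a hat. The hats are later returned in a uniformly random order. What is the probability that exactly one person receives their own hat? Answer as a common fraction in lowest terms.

3/8

Choose which one is fixed: C(5,1) = 5 ways.
The remaining 4 must have no fixed point: D(4) = 9.
P = 5·9/120 = 3/8.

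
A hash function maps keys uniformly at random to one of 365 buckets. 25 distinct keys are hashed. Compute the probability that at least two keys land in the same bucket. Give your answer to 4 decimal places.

0.5687

It's easier to compute the probability that all 25 are distinct.
P(all distinct) = 365/365 · 364/365 · ··· · 341/365 ≈ 0.4313.
So the probability of at least one match is 1 − 0.4313 = 0.5687.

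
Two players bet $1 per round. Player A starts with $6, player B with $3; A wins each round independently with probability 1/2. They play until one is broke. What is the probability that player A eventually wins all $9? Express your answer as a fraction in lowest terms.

2/3

With a fair step, P(i) = ½P(i−1) + ½P(i+1) with P(0)=0, P(9)=1 has the linear solution P(i) = i/9.
P(6) = 6/9 = 2/3.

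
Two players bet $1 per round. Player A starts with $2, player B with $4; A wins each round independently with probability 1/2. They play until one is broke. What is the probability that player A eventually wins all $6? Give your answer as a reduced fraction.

1/3

With a fair step, P(i) = ½P(i−1) + ½P(i+1) with P(0)=0, P(6)=1 has the linear solution P(i) = i/6.
P(2) = 2/6 = 1/3.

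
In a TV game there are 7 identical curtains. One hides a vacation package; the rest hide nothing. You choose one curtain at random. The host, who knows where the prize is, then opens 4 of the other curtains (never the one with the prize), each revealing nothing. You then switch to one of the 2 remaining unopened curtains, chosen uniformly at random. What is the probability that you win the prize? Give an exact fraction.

3/7

Your original curtain holds the prize with probability 1/7, so the other 6 collectively hold it with probability 6/7.
The host can always find 4 empty curtains to open, so the reveals don't change that 6/7; it is now spread over the 2 remaining unopened curtains.
P(win by switching) = (6/7) · (1/2) = 3/7.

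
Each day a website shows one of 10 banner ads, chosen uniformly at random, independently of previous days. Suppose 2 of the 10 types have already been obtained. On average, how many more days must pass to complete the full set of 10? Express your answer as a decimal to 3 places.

Starting from 2 distinct types, each trial gives a new one with probability (10−i)/10 when i types are held, so the wait for the next new type is 10/(10−i).
E = 10/8 + 10/7 + 10/6 + 10/5 + 10/4 + 10/3 + 10/2 + 10/1 = 761/28 ≈ 27.179.

27.179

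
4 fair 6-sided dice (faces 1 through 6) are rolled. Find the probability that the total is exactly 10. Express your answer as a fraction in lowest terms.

5/81

There are 6^4 = 1296 equally likely outcomes.
The number of ordered 4-tuples from {1,…,6} summing to 10 is 80.
P(sum = 10) = 80/1296 = 5/81.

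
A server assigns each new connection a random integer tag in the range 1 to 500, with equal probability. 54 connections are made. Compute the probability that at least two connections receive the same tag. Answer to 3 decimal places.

It's easier to compute the probability that all 54 are distinct.
P(all distinct) = 500/500 · 499/500 · ··· · 447/500 ≈ 0.051.
So the probability of at least one match is 1 − 0.051 = 0.949.

0.949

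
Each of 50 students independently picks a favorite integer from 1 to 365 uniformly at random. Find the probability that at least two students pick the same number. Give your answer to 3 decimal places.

It's easier to compute the probability that all 50 are distinct.
P(all distinct) = 365/365 · 364/365 · ··· · 316/365 ≈ 0.030.
So the probability of at least one match is 1 − 0.030 = 0.970.

0.970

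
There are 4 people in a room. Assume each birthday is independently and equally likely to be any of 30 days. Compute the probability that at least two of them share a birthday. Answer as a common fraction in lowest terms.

47/250

It's easier to compute the probability that all 4 are distinct.
P(all distinct) = 30/30 · 29/30 · ··· · 27/30 = 203/250.
So the probability of at least one match is 1 − 203/250 = 47/250.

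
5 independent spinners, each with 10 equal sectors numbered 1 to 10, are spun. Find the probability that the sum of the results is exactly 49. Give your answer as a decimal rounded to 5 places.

There are 10^5 = 100000 equally likely outcomes.
The number of ordered 5-tuples from {1,…,10} summing to 49 is 5.
P(sum = 49) = 5/100000 = 1/20000 ≈ 0.00005.

0.00005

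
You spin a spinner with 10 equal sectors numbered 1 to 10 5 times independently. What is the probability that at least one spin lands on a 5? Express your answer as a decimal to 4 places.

P(no spin lands on a 5) = (9/10)^5 ≈ 0.5905.
P(at least one) = 1 − 0.5905 = 0.4095.

0.4095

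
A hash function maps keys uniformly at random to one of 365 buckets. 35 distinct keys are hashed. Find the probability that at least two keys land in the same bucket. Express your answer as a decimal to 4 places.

0.8144

It's easier to compute the probability that all 35 are distinct.
P(all distinct) = 365/365 · 364/365 · ··· · 331/365 ≈ 0.1856.
So the probability of at least one match is 1 − 0.1856 = 0.8144.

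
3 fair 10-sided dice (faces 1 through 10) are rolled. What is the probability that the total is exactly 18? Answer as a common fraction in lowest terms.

73/1000

There are 10^3 = 1000 equally likely outcomes.
The number of ordered 3-tuples from {1,…,10} summing to 18 is 73.
P(sum = 18) = 73/1000.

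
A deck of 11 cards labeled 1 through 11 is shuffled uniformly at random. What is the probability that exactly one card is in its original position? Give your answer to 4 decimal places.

0.3679

Choose which one is fixed: C(11,1) = 11 ways.
The remaining 10 must have no fixed point: D(10) = 1334961.
P = 11·1334961/39916800 = 16481/44800 ≈ 0.3679.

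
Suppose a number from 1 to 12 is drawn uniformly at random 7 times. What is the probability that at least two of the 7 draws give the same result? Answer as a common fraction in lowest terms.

3071/3456

P(all 7 different) = 12/12 · 11/12 · ··· · 6/12 = 385/3456.
P(at least two equal) = 1 − 385/3456 = 3071/3456.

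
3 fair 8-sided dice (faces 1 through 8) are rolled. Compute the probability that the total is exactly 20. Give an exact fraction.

15/512

There are 8^3 = 512 equally likely outcomes.
The number of ordered 3-tuples from {1,…,8} summing to 20 is 15.
P(sum = 20) = 15/512.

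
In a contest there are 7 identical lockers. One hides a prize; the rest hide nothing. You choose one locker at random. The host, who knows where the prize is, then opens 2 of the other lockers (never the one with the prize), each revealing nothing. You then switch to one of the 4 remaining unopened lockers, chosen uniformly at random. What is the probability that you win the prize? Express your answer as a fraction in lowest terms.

3/14

Your original locker holds the prize with probability 1/7, so the other 6 collectively hold it with probability 6/7.
The host can always find 2 empty lockers to open, so the reveals don't change that 6/7; it is now spread over the 4 remaining unopened lockers.
P(win by switching) = (6/7) · (1/4) = 3/14.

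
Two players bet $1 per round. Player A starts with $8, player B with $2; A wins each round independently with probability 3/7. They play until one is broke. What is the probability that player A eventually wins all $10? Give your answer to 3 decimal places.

0.536

Let r = q/p = (4/7)/(3/7) = 4/3. The recurrence P(i) = p·P(i+1) + q·P(i−1) with P(0)=0, P(10)=1 gives P(i) = (1 − r^i)/(1 − r^10).
P(8) = (1 − (4/3)^8) / (1 − (4/3)^10) = 75825/141361 ≈ 0.536.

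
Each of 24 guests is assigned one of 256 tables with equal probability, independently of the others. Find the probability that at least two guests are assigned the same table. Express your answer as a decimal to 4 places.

It's easier to compute the probability that all 24 are distinct.
P(all distinct) = 256/256 · 255/256 · ··· · 233/256 ≈ 0.3287.
So the probability of at least one match is 1 − 0.3287 = 0.6713.

0.6713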